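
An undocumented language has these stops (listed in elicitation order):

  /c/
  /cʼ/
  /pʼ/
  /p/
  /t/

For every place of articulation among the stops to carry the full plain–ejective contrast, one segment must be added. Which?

/tʼ/

place of articulation  plain     ejective
bilabial          p         pʼ      
alveolar          t         —       
palatal           c         cʼ      
The alveolar row has no ejective member, so the gap is the ejective alveolar stop /tʼ/.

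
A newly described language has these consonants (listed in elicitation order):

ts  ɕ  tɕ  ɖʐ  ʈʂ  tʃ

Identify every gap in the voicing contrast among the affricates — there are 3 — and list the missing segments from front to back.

/dz/, /dʒ/, /dʑ/

Voiceless: /ts/ (alveolar), /tʃ/ (postalveolar), /ʈʂ/ (retroflex), /tɕ/ (alveolo-palatal).
Voiced: /ɖʐ/ (retroflex).
Gaps, from front to back: alveolar lacks voiced (/dz/); postalveolar lacks voiced (/dʒ/); alveolo-palatal lacks voiced (/dʑ/).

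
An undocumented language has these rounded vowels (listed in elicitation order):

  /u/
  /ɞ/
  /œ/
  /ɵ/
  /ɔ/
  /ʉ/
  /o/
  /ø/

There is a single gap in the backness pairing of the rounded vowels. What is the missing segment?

height            front     central   back    
high              —         ʉ         u       
high-mid          ø         ɵ         o       
low-mid           œ         ɞ         ɔ       
The high row has no front member, so the gap is the high front rounded vowel /y/.

/y/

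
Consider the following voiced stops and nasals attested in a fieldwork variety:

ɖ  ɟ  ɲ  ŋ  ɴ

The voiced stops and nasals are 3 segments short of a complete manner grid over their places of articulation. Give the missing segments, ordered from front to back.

/ɳ/, /ɡ/, /ɢ/

Oral stop: /ɖ/ (retroflex), /ɟ/ (palatal).
Nasal: /ɲ/ (palatal), /ŋ/ (velar), /ɴ/ (uvular).
Gaps, from front to back: retroflex lacks nasal (/ɳ/); velar lacks oral stop (/ɡ/); uvular lacks oral stop (/ɢ/).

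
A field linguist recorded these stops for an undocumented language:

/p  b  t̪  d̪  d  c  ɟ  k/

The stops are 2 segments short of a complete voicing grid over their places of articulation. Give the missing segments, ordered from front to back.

/t/, /ɡ/

bilabial: voiceless /p/, voiced /b/.
dental: voiceless /t̪/, voiced /d̪/.
alveolar: voiceless —, voiced /d/.
palatal: voiceless /c/, voiced /ɟ/.
velar: voiceless /k/, voiced —.
Gaps, from front to back: alveolar lacks voiceless (/t/); velar lacks voiced (/ɡ/).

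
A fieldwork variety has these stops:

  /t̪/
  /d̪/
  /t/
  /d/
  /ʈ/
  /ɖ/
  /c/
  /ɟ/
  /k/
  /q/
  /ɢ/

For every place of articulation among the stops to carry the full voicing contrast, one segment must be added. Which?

/ɡ/

dental: voiceless /t̪/, voiced /d̪/.
alveolar: voiceless /t/, voiced /d/.
retroflex: voiceless /ʈ/, voiced /ɖ/.
palatal: voiceless /c/, voiced /ɟ/.
velar: voiceless /k/, voiced —.
uvular: voiceless /q/, voiced /ɢ/.
The velar row has no voiced member, so the gap is the voiced velar stop /ɡ/.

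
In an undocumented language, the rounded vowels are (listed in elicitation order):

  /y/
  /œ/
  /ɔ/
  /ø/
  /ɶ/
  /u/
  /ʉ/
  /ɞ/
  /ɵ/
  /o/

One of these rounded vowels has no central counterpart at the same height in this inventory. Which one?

/ɶ/

High: /y/ ~ /ʉ/ ~ /u/
High-mid: /ø/ ~ /ɵ/ ~ /o/
Low-mid: /œ/ ~ /ɞ/ ~ /ɔ/
Low: only /ɶ/ (front); no central partner.
So /ɶ/ is the unpaired segment.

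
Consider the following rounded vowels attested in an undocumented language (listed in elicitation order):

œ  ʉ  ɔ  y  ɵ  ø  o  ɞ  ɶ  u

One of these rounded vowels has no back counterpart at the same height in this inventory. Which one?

High: /y/ ~ /ʉ/ ~ /u/
High-mid: /ø/ ~ /ɵ/ ~ /o/
Low-mid: /œ/ ~ /ɞ/ ~ /ɔ/
Low: only /ɶ/ (front); no back partner.
So /ɶ/ is the unpaired segment.

/ɶ/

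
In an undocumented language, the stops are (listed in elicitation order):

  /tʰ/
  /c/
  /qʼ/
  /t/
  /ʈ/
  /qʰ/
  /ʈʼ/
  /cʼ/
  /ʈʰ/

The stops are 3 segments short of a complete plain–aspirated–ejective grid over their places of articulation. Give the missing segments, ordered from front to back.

alveolar: plain /t/, aspirated /tʰ/, ejective —.
retroflex: plain /ʈ/, aspirated /ʈʰ/, ejective /ʈʼ/.
palatal: plain /c/, aspirated —, ejective /cʼ/.
uvular: plain —, aspirated /qʰ/, ejective /qʼ/.
Gaps, from front to back: alveolar lacks ejective (/tʼ/); palatal lacks aspirated (/cʰ/); uvular lacks plain (/q/).

/tʼ/, /cʰ/, /q/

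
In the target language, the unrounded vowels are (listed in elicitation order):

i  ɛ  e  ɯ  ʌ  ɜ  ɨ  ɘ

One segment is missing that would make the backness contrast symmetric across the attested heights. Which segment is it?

height            front     central   back    
high              i         ɨ         ɯ       
high-mid          e         ɘ         —       
low-mid           ɛ         ɜ         ʌ       
The high-mid row has no back member, so the gap is the high-mid back unrounded vowel /ɤ/.

/ɤ/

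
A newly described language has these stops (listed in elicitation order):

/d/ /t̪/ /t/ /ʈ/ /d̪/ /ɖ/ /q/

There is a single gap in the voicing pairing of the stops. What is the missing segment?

place of articulation  voiceless  voiced  
dental            t̪        d̪      
alveolar          t         d       
retroflex         ʈ         ɖ       
uvular            q         —       
The uvular row has no voiced member, so the gap is the voiced uvular stop /ɢ/.

/ɢ/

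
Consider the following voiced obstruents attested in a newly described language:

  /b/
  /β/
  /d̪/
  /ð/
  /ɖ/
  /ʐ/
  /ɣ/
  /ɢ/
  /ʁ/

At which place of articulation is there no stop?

bilabial: stop /b/, fricative /β/.
dental: stop /d̪/, fricative /ð/.
retroflex: stop /ɖ/, fricative /ʐ/.
velar: stop —, fricative /ɣ/.
uvular: stop /ɢ/, fricative /ʁ/.
Every place of articulation has a stop member except velar, where /ɡ/ would be expected.

velar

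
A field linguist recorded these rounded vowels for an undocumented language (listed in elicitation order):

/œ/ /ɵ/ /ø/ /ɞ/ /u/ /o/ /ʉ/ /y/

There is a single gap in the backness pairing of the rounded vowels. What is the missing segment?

/ɔ/

height            front     central   back    
high              y         ʉ         u       
high-mid          ø         ɵ         o       
low-mid           œ         ɞ         —       
The low-mid row has no back member, so the gap is the low-mid back rounded vowel /ɔ/.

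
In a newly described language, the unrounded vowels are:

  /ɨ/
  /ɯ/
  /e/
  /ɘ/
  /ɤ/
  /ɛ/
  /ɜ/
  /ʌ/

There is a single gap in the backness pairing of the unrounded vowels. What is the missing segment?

height            front     central   back    
high              —         ɨ         ɯ       
high-mid          e         ɘ         ɤ       
low-mid           ɛ         ɜ         ʌ       
The high row has no front member, so the gap is the high front unrounded vowel /i/.

/i/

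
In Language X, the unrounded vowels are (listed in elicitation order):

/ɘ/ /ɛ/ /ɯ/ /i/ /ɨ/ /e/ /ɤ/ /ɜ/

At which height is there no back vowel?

low-mid

Front: /i/ (high), /e/ (high-mid), /ɛ/ (low-mid).
Central: /ɨ/ (high), /ɘ/ (high-mid), /ɜ/ (low-mid).
Back: /ɯ/ (high), /ɤ/ (high-mid).
Every height has a back member except low-mid, where /ʌ/ would be expected.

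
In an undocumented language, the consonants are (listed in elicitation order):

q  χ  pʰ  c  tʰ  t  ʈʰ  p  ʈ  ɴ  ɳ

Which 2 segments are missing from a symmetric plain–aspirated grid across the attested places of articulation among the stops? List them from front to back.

Plain: /p/ (bilabial), /t/ (alveolar), /ʈ/ (retroflex), /c/ (palatal), /q/ (uvular).
Aspirated: /pʰ/ (bilabial), /tʰ/ (alveolar), /ʈʰ/ (retroflex).
Gaps, from front to back: palatal lacks aspirated (/cʰ/); uvular lacks aspirated (/qʰ/).

/cʰ/, /qʰ/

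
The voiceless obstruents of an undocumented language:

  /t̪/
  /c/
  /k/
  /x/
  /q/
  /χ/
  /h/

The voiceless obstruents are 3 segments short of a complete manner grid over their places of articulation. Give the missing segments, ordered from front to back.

/θ/, /ç/, /ʔ/

place of articulation  stop      fricative
dental            t̪        —       
palatal           c         —       
velar             k         x       
uvular            q         χ       
glottal           —         h       
Gaps, from front to back: dental lacks fricative (/θ/); palatal lacks fricative (/ç/); glottal lacks stop (/ʔ/).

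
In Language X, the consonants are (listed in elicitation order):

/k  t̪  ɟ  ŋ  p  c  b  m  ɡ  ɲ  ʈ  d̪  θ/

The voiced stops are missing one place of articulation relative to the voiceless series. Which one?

retroflex

Voiceless: /p/ (bilabial), /t̪/ (dental), /ʈ/ (retroflex), /c/ (palatal), /k/ (velar).
Voiced: /b/ (bilabial), /d̪/ (dental), /ɟ/ (palatal), /ɡ/ (velar).
Every place of articulation has a voiced member except retroflex, where /ɖ/ would be expected.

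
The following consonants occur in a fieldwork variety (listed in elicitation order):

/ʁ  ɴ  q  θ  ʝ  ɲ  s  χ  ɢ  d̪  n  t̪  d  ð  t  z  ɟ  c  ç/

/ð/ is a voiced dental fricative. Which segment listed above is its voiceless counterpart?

The voiceless counterpart is a voiceless dental fricative — in this inventory, /θ/.

/θ/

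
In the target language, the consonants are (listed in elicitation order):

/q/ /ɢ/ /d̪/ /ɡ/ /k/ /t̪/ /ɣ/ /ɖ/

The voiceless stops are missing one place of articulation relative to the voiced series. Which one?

retroflex

dental: voiceless /t̪/, voiced /d̪/.
retroflex: voiceless —, voiced /ɖ/.
velar: voiceless /k/, voiced /ɡ/.
uvular: voiceless /q/, voiced /ɢ/.
Every place of articulation has a voiceless member except retroflex, where /ʈ/ would be expected.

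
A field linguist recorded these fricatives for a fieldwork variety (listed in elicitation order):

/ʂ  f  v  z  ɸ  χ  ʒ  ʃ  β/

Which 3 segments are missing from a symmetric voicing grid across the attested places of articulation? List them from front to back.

bilabial: voiceless /ɸ/, voiced /β/.
labiodental: voiceless /f/, voiced /v/.
alveolar: voiceless —, voiced /z/.
postalveolar: voiceless /ʃ/, voiced /ʒ/.
retroflex: voiceless /ʂ/, voiced —.
uvular: voiceless /χ/, voiced —.
Gaps, from front to back: alveolar lacks voiceless (/s/); retroflex lacks voiced (/ʐ/); uvular lacks voiced (/ʁ/).

/s/, /ʐ/, /ʁ/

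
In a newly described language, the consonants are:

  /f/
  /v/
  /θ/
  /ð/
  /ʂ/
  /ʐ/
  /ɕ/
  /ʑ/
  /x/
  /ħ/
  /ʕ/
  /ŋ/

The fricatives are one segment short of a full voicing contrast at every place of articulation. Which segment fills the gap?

Voiceless: /f/ (labiodental), /θ/ (dental), /ʂ/ (retroflex), /ɕ/ (alveolo-palatal), /x/ (velar), /ħ/ (pharyngeal).
Voiced: /v/ (labiodental), /ð/ (dental), /ʐ/ (retroflex), /ʑ/ (alveolo-palatal), /ʕ/ (pharyngeal).
The velar row has no voiced member, so the gap is the voiced velar fricative /ɣ/.

/ɣ/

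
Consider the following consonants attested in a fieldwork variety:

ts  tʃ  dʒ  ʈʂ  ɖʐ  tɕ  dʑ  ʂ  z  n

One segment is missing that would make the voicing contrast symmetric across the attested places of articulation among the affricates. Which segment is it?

alveolar: voiceless /ts/, voiced —.
postalveolar: voiceless /tʃ/, voiced /dʒ/.
retroflex: voiceless /ʈʂ/, voiced /ɖʐ/.
alveolo-palatal: voiceless /tɕ/, voiced /dʑ/.
The alveolar row has no voiced member, so the gap is the voiced alveolar affricate /dz/.

/dz/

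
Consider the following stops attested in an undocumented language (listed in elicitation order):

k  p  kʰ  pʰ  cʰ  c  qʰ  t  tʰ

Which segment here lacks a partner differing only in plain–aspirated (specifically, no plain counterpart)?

/qʰ/

Bilabial: /p/ ~ /pʰ/
Alveolar: /t/ ~ /tʰ/
Palatal: /c/ ~ /cʰ/
Velar: /k/ ~ /kʰ/
Uvular: only /qʰ/ (aspirated); no plain partner.
So /qʰ/ is the unpaired segment.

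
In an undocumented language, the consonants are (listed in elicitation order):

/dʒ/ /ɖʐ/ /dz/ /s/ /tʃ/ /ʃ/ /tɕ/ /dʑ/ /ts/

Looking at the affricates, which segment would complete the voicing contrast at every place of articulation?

alveolar: voiceless /ts/, voiced /dz/.
postalveolar: voiceless /tʃ/, voiced /dʒ/.
retroflex: voiceless —, voiced /ɖʐ/.
alveolo-palatal: voiceless /tɕ/, voiced /dʑ/.
The retroflex row has no voiceless member, so the gap is the voiceless retroflex affricate /ʈʂ/.

/ʈʂ/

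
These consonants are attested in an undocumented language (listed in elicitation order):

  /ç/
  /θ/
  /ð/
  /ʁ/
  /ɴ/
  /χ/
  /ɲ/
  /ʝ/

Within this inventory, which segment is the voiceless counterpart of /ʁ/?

/ʁ/ is a voiced uvular fricative.
The voiceless counterpart is a voiceless uvular fricative — in this inventory, /χ/.

/χ/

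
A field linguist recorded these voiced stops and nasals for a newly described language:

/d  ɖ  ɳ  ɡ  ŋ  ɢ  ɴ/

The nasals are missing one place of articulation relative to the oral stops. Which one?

alveolar

place of articulation  oral stop  nasal   
alveolar          d         —       
retroflex         ɖ         ɳ       
velar             ɡ         ŋ       
uvular            ɢ         ɴ       
Every place of articulation has a nasal member except alveolar, where /n/ would be expected.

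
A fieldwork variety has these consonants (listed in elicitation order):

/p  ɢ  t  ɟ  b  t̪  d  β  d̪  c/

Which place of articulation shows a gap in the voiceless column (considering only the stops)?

place of articulation  voiceless  voiced  
bilabial          p         b       
dental            t̪        d̪      
alveolar          t         d       
palatal           c         ɟ       
uvular            —         ɢ       
Every place of articulation has a voiceless member except uvular, where /q/ would be expected.

uvular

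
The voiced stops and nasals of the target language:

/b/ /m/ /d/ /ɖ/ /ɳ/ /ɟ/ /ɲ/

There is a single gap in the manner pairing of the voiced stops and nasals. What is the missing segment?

Oral stop: /b/ (bilabial), /d/ (alveolar), /ɖ/ (retroflex), /ɟ/ (palatal).
Nasal: /m/ (bilabial), /ɳ/ (retroflex), /ɲ/ (palatal).
The alveolar row has no nasal member, so the gap is the alveolar nasal /n/.

/n/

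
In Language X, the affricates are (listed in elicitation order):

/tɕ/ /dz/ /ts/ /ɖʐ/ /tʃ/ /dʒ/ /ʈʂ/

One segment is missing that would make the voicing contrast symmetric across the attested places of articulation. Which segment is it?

/dʑ/

Voiceless: /ts/ (alveolar), /tʃ/ (postalveolar), /ʈʂ/ (retroflex), /tɕ/ (alveolo-palatal).
Voiced: /dz/ (alveolar), /dʒ/ (postalveolar), /ɖʐ/ (retroflex).
The alveolo-palatal row has no voiced member, so the gap is the voiced alveolo-palatal affricate /dʑ/.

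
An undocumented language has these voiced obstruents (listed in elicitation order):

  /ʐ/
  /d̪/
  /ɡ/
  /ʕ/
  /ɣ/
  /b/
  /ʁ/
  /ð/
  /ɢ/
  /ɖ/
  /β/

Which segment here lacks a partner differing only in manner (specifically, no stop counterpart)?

/ʕ/

Bilabial: /b/ ~ /β/
Dental: /d̪/ ~ /ð/
Retroflex: /ɖ/ ~ /ʐ/
Velar: /ɡ/ ~ /ɣ/
Uvular: /ɢ/ ~ /ʁ/
Pharyngeal: only /ʕ/ (fricative); no stop partner.
So /ʕ/ is the unpaired segment.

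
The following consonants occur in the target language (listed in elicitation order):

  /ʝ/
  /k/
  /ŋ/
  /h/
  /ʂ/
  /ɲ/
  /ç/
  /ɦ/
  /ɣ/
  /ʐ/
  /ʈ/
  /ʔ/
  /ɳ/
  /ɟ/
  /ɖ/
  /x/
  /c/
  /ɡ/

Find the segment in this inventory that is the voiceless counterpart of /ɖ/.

/ʈ/

/ɖ/ is a voiced retroflex stop.
The voiceless counterpart is a voiceless retroflex stop — in this inventory, /ʈ/.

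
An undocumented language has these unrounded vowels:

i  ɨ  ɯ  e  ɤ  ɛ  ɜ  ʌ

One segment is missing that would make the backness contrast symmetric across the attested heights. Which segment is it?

/ɘ/

Front: /i/ (high), /e/ (high-mid), /ɛ/ (low-mid).
Central: /ɨ/ (high), /ɜ/ (low-mid).
Back: /ɯ/ (high), /ɤ/ (high-mid), /ʌ/ (low-mid).
The high-mid row has no central member, so the gap is the high-mid central unrounded vowel /ɘ/.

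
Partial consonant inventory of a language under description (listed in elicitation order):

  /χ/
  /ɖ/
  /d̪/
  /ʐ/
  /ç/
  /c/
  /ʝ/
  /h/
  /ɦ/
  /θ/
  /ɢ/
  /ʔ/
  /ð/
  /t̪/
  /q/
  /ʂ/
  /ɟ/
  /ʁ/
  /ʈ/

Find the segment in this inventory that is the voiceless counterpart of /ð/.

/ð/ is a voiced dental fricative.
The voiceless counterpart is a voiceless dental fricative — in this inventory, /θ/.

/θ/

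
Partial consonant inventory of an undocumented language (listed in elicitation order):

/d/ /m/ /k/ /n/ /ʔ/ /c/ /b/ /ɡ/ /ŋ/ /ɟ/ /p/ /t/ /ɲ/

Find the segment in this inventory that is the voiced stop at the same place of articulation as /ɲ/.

/ɲ/ is a palatal nasal.
The voiced stop at the same place is a voiced palatal stop — in this inventory, /ɟ/.

/ɟ/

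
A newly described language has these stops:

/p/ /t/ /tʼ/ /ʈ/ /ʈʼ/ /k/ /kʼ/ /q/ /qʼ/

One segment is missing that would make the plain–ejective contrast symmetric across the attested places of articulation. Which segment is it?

Plain: /p/ (bilabial), /t/ (alveolar), /ʈ/ (retroflex), /k/ (velar), /q/ (uvular).
Ejective: /tʼ/ (alveolar), /ʈʼ/ (retroflex), /kʼ/ (velar), /qʼ/ (uvular).
The bilabial row has no ejective member, so the gap is the ejective bilabial stop /pʼ/.

/pʼ/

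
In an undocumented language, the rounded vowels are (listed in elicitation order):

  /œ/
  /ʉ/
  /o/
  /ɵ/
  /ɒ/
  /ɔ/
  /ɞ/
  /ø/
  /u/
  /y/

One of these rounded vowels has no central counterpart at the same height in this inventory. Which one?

/ɒ/

High: /y/ ~ /ʉ/ ~ /u/
High-mid: /ø/ ~ /ɵ/ ~ /o/
Low-mid: /œ/ ~ /ɞ/ ~ /ɔ/
Low: only /ɒ/ (back); no central partner.
So /ɒ/ is the unpaired segment.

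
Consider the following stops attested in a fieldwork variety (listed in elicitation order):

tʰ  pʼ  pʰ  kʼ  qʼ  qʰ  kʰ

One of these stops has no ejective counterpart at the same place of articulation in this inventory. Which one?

Bilabial: /pʰ/ ~ /pʼ/
Velar: /kʰ/ ~ /kʼ/
Uvular: /qʰ/ ~ /qʼ/
Alveolar: only /tʰ/ (aspirated); no ejective partner.
So /tʰ/ is the unpaired segment.

/tʰ/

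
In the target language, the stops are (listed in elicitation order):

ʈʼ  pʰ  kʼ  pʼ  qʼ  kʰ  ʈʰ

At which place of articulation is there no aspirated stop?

uvular

place of articulation  aspirated  ejective
bilabial          pʰ        pʼ      
retroflex         ʈʰ        ʈʼ      
velar             kʰ        kʼ      
uvular            —         qʼ      
Every place of articulation has an aspirated member except uvular, where /qʰ/ would be expected.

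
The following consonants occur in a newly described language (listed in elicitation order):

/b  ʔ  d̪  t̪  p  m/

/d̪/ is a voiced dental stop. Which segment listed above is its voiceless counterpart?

/t̪/

The voiceless counterpart is a voiceless dental stop — in this inventory, /t̪/.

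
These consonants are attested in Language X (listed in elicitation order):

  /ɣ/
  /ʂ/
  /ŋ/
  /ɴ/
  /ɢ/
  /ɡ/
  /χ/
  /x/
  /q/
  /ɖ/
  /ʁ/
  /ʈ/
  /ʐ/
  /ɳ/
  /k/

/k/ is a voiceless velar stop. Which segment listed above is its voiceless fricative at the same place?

The voiceless fricative at the same place is a voiceless velar fricative — in this inventory, /x/.

/x/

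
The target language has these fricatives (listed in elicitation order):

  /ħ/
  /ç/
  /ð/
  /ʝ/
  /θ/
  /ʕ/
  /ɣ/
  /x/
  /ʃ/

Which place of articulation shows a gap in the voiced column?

postalveolar

place of articulation  voiceless  voiced  
dental            θ         ð       
postalveolar      ʃ         —       
palatal           ç         ʝ       
velar             x         ɣ       
pharyngeal        ħ         ʕ       
Every place of articulation has a voiced member except postalveolar, where /ʒ/ would be expected.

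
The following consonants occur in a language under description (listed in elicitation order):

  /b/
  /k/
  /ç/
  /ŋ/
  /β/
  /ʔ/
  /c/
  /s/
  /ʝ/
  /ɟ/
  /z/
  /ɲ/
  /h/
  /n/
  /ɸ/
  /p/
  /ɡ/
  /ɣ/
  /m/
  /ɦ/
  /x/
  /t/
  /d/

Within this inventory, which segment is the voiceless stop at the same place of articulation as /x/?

/k/

/x/ is a voiceless velar fricative.
The voiceless stop at the same place is a voiceless velar stop — in this inventory, /k/.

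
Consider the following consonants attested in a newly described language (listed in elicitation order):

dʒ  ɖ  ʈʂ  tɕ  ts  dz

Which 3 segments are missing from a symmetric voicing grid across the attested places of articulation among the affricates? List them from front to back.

/tʃ/, /ɖʐ/, /dʑ/

Voiceless: /ts/ (alveolar), /ʈʂ/ (retroflex), /tɕ/ (alveolo-palatal).
Voiced: /dz/ (alveolar), /dʒ/ (postalveolar).
Gaps, from front to back: postalveolar lacks voiceless (/tʃ/); retroflex lacks voiced (/ɖʐ/); alveolo-palatal lacks voiced (/dʑ/).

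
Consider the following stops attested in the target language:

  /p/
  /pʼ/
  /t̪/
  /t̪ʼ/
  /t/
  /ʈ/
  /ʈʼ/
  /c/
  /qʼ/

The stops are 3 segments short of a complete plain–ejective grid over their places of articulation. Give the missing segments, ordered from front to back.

place of articulation  plain     ejective
bilabial          p         pʼ      
dental            t̪        t̪ʼ     
alveolar          t         —       
retroflex         ʈ         ʈʼ      
palatal           c         —       
uvular            —         qʼ      
Gaps, from front to back: alveolar lacks ejective (/tʼ/); palatal lacks ejective (/cʼ/); uvular lacks plain (/q/).

/tʼ/, /cʼ/, /q/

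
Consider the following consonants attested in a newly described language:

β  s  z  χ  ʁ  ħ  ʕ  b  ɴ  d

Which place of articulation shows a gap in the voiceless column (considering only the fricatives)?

place of articulation  voiceless  voiced  
bilabial          —         β       
alveolar          s         z       
uvular            χ         ʁ       
pharyngeal        ħ         ʕ       
Every place of articulation has a voiceless member except bilabial, where /ɸ/ would be expected.

bilabial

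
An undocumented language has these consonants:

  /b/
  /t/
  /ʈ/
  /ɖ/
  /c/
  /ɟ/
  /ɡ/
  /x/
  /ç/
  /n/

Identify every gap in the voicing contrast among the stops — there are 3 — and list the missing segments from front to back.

bilabial: voiceless —, voiced /b/.
alveolar: voiceless /t/, voiced —.
retroflex: voiceless /ʈ/, voiced /ɖ/.
palatal: voiceless /c/, voiced /ɟ/.
velar: voiceless —, voiced /ɡ/.
Gaps, from front to back: bilabial lacks voiceless (/p/); alveolar lacks voiced (/d/); velar lacks voiceless (/k/).

/p/, /d/, /k/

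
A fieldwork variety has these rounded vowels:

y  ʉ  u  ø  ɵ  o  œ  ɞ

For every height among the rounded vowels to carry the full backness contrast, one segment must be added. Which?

Front: /y/ (high), /ø/ (high-mid), /œ/ (low-mid).
Central: /ʉ/ (high), /ɵ/ (high-mid), /ɞ/ (low-mid).
Back: /u/ (high), /o/ (high-mid).
The low-mid row has no back member, so the gap is the low-mid back rounded vowel /ɔ/.

/ɔ/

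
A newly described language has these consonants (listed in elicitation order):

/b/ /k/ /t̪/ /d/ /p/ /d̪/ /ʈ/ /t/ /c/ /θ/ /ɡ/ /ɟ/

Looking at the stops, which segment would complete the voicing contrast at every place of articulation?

place of articulation  voiceless  voiced  
bilabial          p         b       
dental            t̪        d̪      
alveolar          t         d       
retroflex         ʈ         —       
palatal           c         ɟ       
velar             k         ɡ       
The retroflex row has no voiced member, so the gap is the voiced retroflex stop /ɖ/.

/ɖ/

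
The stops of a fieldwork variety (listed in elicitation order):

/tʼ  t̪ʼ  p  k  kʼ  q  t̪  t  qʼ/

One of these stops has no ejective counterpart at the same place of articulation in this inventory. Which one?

Dental: /t̪/ ~ /t̪ʼ/
Alveolar: /t/ ~ /tʼ/
Velar: /k/ ~ /kʼ/
Uvular: /q/ ~ /qʼ/
Bilabial: only /p/ (plain); no ejective partner.
So /p/ is the unpaired segment.

/p/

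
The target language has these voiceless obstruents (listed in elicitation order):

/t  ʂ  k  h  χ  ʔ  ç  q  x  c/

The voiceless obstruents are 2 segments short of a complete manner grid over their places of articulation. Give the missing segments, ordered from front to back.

/s/, /ʈ/

Stop: /t/ (alveolar), /c/ (palatal), /k/ (velar), /q/ (uvular), /ʔ/ (glottal).
Fricative: /ʂ/ (retroflex), /ç/ (palatal), /x/ (velar), /χ/ (uvular), /h/ (glottal).
Gaps, from front to back: alveolar lacks fricative (/s/); retroflex lacks stop (/ʈ/).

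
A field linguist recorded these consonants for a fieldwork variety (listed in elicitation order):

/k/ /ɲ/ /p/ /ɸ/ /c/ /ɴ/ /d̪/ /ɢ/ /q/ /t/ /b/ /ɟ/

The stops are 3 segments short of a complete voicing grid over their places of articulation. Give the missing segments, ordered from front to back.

/t̪/, /d/, /ɡ/

place of articulation  voiceless  voiced  
bilabial          p         b       
dental            —         d̪      
alveolar          t         —       
palatal           c         ɟ       
velar             k         —       
uvular            q         ɢ       
Gaps, from front to back: dental lacks voiceless (/t̪/); alveolar lacks voiced (/d/); velar lacks voiced (/ɡ/).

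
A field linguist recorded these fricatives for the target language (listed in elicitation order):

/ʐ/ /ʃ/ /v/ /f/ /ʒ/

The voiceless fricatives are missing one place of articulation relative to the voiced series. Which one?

place of articulation  voiceless  voiced  
labiodental       f         v       
postalveolar      ʃ         ʒ       
retroflex         —         ʐ       
Every place of articulation has a voiceless member except retroflex, where /ʂ/ would be expected.

retroflex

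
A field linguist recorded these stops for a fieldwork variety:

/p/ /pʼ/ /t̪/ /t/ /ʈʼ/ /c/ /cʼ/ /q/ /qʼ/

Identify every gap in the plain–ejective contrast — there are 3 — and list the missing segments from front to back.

/t̪ʼ/, /tʼ/, /ʈ/

place of articulation  plain     ejective
bilabial          p         pʼ      
dental            t̪        —       
alveolar          t         —       
retroflex         —         ʈʼ      
palatal           c         cʼ      
uvular            q         qʼ      
Gaps, from front to back: dental lacks ejective (/t̪ʼ/); alveolar lacks ejective (/tʼ/); retroflex lacks plain (/ʈ/).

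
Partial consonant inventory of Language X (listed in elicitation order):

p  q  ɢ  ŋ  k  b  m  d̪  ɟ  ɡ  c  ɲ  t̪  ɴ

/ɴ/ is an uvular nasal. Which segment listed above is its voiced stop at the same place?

/ɢ/

The voiced stop at the same place is a voiced uvular stop — in this inventory, /ɢ/.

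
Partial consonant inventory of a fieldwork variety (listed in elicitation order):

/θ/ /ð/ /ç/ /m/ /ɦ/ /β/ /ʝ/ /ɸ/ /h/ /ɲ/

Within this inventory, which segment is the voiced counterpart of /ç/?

/ç/ is a voiceless palatal fricative.
The voiced counterpart is a voiced palatal fricative — in this inventory, /ʝ/.

/ʝ/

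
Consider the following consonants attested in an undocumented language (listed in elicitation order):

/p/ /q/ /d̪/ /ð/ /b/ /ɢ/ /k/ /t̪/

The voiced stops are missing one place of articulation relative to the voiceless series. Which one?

bilabial: voiceless /p/, voiced /b/.
dental: voiceless /t̪/, voiced /d̪/.
velar: voiceless /k/, voiced —.
uvular: voiceless /q/, voiced /ɢ/.
Every place of articulation has a voiced member except velar, where /ɡ/ would be expected.

velar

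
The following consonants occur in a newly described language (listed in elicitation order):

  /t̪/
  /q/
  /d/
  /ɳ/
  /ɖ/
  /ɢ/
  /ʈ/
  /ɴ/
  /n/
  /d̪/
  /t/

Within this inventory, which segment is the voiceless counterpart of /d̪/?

/t̪/

/d̪/ is a voiced dental stop.
The voiceless counterpart is a voiceless dental stop — in this inventory, /t̪/.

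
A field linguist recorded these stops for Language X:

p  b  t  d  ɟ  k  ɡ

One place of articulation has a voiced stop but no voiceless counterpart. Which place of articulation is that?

place of articulation  voiceless  voiced  
bilabial          p         b       
alveolar          t         d       
palatal           —         ɟ       
velar             k         ɡ       
Every place of articulation has a voiceless member except palatal, where /c/ would be expected.

palatal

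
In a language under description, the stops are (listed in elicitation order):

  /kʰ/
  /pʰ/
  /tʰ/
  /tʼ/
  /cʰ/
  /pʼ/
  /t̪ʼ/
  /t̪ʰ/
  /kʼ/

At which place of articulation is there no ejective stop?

bilabial: aspirated /pʰ/, ejective /pʼ/.
dental: aspirated /t̪ʰ/, ejective /t̪ʼ/.
alveolar: aspirated /tʰ/, ejective /tʼ/.
palatal: aspirated /cʰ/, ejective —.
velar: aspirated /kʰ/, ejective /kʼ/.
Every place of articulation has an ejective member except palatal, where /cʼ/ would be expected.

palatal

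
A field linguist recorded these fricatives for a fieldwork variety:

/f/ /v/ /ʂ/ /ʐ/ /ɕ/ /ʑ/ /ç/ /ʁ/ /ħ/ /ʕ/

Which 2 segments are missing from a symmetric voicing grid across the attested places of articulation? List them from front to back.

/ʝ/, /χ/

place of articulation  voiceless  voiced  
labiodental       f         v       
retroflex         ʂ         ʐ       
alveolo-palatal   ɕ         ʑ       
palatal           ç         —       
uvular            —         ʁ       
pharyngeal        ħ         ʕ       
Gaps, from front to back: palatal lacks voiced (/ʝ/); uvular lacks voiceless (/χ/).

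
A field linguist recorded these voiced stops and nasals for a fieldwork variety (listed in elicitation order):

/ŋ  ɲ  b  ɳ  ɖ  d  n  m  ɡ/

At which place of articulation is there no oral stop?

palatal

bilabial: oral stop /b/, nasal /m/.
alveolar: oral stop /d/, nasal /n/.
retroflex: oral stop /ɖ/, nasal /ɳ/.
palatal: oral stop —, nasal /ɲ/.
velar: oral stop /ɡ/, nasal /ŋ/.
Every place of articulation has an oral stop member except palatal, where /ɟ/ would be expected.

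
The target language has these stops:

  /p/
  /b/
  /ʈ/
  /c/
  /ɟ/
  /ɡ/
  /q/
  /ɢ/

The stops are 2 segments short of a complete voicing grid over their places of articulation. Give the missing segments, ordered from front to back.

/ɖ/, /k/

Voiceless: /p/ (bilabial), /ʈ/ (retroflex), /c/ (palatal), /q/ (uvular).
Voiced: /b/ (bilabial), /ɟ/ (palatal), /ɡ/ (velar), /ɢ/ (uvular).
Gaps, from front to back: retroflex lacks voiced (/ɖ/); velar lacks voiceless (/k/).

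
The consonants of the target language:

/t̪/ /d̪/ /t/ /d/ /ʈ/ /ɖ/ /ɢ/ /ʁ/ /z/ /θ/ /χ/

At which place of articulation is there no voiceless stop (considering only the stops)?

uvular

place of articulation  voiceless  voiced  
dental            t̪        d̪      
alveolar          t         d       
retroflex         ʈ         ɖ       
uvular            —         ɢ       
Every place of articulation has a voiceless member except uvular, where /q/ would be expected.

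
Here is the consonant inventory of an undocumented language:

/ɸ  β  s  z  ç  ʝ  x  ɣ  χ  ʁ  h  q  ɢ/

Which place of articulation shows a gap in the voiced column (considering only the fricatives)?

glottal

Voiceless: /ɸ/ (bilabial), /s/ (alveolar), /ç/ (palatal), /x/ (velar), /χ/ (uvular), /h/ (glottal).
Voiced: /β/ (bilabial), /z/ (alveolar), /ʝ/ (palatal), /ɣ/ (velar), /ʁ/ (uvular).
Every place of articulation has a voiced member except glottal, where /ɦ/ would be expected.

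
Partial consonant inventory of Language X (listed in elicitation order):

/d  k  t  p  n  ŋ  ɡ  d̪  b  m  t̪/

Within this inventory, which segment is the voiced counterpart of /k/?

/ɡ/

/k/ is a voiceless velar stop.
The voiced counterpart is a voiced velar stop — in this inventory, /ɡ/.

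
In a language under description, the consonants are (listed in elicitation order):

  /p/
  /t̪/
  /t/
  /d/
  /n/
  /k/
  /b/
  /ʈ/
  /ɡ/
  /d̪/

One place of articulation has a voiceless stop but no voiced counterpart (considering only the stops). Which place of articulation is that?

retroflex

Voiceless: /p/ (bilabial), /t̪/ (dental), /t/ (alveolar), /ʈ/ (retroflex), /k/ (velar).
Voiced: /b/ (bilabial), /d̪/ (dental), /d/ (alveolar), /ɡ/ (velar).
Every place of articulation has a voiced member except retroflex, where /ɖ/ would be expected.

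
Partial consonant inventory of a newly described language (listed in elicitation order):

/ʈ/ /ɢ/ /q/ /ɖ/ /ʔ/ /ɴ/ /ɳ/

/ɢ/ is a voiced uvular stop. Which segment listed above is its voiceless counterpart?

The voiceless counterpart is a voiceless uvular stop — in this inventory, /q/.

/q/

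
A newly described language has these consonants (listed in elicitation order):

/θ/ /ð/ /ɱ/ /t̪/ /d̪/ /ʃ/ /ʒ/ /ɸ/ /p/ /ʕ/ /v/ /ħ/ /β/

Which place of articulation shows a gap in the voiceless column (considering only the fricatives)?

place of articulation  voiceless  voiced  
bilabial          ɸ         β       
labiodental       —         v       
dental            θ         ð       
postalveolar      ʃ         ʒ       
pharyngeal        ħ         ʕ       
Every place of articulation has a voiceless member except labiodental, where /f/ would be expected.

labiodental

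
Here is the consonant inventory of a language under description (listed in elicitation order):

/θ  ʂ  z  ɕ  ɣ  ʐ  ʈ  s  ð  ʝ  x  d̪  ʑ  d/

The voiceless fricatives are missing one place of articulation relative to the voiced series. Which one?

dental: voiceless /θ/, voiced /ð/.
alveolar: voiceless /s/, voiced /z/.
retroflex: voiceless /ʂ/, voiced /ʐ/.
alveolo-palatal: voiceless /ɕ/, voiced /ʑ/.
palatal: voiceless —, voiced /ʝ/.
velar: voiceless /x/, voiced /ɣ/.
Every place of articulation has a voiceless member except palatal, where /ç/ would be expected.

palatal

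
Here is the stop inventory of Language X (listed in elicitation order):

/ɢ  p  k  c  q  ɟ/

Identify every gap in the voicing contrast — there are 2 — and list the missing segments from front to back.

bilabial: voiceless /p/, voiced —.
palatal: voiceless /c/, voiced /ɟ/.
velar: voiceless /k/, voiced —.
uvular: voiceless /q/, voiced /ɢ/.
Gaps, from front to back: bilabial lacks voiced (/b/); velar lacks voiced (/ɡ/).

/b/, /ɡ/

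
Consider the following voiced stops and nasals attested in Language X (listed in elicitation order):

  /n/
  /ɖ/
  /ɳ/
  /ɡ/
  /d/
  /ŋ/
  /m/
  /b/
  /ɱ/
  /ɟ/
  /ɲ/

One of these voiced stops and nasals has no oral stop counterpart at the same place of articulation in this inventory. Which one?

Bilabial: /b/ ~ /m/
Alveolar: /d/ ~ /n/
Retroflex: /ɖ/ ~ /ɳ/
Palatal: /ɟ/ ~ /ɲ/
Velar: /ɡ/ ~ /ŋ/
Labiodental: only /ɱ/ (nasal); no oral stop partner.
So /ɱ/ is the unpaired segment.

/ɱ/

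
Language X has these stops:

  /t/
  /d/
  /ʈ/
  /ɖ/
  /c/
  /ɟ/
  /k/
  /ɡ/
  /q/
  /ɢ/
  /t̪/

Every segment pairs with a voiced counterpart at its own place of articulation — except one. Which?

/t̪/

Alveolar: /t/ ~ /d/
Retroflex: /ʈ/ ~ /ɖ/
Palatal: /c/ ~ /ɟ/
Velar: /k/ ~ /ɡ/
Uvular: /q/ ~ /ɢ/
Dental: only /t̪/ (voiceless); no voiced partner.
So /t̪/ is the unpaired segment.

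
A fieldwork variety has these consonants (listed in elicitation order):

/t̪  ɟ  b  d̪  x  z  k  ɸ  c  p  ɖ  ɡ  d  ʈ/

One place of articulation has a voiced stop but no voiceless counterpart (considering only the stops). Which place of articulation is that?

alveolar

place of articulation  voiceless  voiced  
bilabial          p         b       
dental            t̪        d̪      
alveolar          —         d       
retroflex         ʈ         ɖ       
palatal           c         ɟ       
velar             k         ɡ       
Every place of articulation has a voiceless member except alveolar, where /t/ would be expected.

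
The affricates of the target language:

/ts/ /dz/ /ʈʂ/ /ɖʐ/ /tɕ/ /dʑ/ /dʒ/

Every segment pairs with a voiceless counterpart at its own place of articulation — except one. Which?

/dʒ/

Alveolar: /ts/ ~ /dz/
Retroflex: /ʈʂ/ ~ /ɖʐ/
Alveolo-palatal: /tɕ/ ~ /dʑ/
Postalveolar: only /dʒ/ (voiced); no voiceless partner.
So /dʒ/ is the unpaired segment.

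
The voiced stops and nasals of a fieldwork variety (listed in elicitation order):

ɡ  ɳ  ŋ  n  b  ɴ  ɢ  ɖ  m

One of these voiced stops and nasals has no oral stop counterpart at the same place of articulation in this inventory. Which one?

Bilabial: /b/ ~ /m/
Retroflex: /ɖ/ ~ /ɳ/
Velar: /ɡ/ ~ /ŋ/
Uvular: /ɢ/ ~ /ɴ/
Alveolar: only /n/ (nasal); no oral stop partner.
So /n/ is the unpaired segment.

/n/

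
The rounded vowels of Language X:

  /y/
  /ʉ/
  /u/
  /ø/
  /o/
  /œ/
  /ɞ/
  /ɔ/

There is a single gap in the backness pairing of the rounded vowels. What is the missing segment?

/ɵ/

Front: /y/ (high), /ø/ (high-mid), /œ/ (low-mid).
Central: /ʉ/ (high), /ɞ/ (low-mid).
Back: /u/ (high), /o/ (high-mid), /ɔ/ (low-mid).
The high-mid row has no central member, so the gap is the high-mid central rounded vowel /ɵ/.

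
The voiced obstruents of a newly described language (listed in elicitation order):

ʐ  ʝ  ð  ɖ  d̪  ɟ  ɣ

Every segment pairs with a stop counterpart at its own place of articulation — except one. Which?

/ɣ/

Dental: /d̪/ ~ /ð/
Retroflex: /ɖ/ ~ /ʐ/
Palatal: /ɟ/ ~ /ʝ/
Velar: only /ɣ/ (fricative); no stop partner.
So /ɣ/ is the unpaired segment.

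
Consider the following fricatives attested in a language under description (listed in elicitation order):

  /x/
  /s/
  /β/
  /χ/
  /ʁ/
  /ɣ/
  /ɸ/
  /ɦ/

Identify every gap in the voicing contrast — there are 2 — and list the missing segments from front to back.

/z/, /h/

bilabial: voiceless /ɸ/, voiced /β/.
alveolar: voiceless /s/, voiced —.
velar: voiceless /x/, voiced /ɣ/.
uvular: voiceless /χ/, voiced /ʁ/.
glottal: voiceless —, voiced /ɦ/.
Gaps, from front to back: alveolar lacks voiced (/z/); glottal lacks voiceless (/h/).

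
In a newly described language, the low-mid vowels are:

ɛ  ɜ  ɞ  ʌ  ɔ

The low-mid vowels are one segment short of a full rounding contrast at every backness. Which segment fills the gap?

front: unrounded /ɛ/, rounded —.
central: unrounded /ɜ/, rounded /ɞ/.
back: unrounded /ʌ/, rounded /ɔ/.
The front row has no rounded member, so the gap is the front rounded vowel /œ/.

/œ/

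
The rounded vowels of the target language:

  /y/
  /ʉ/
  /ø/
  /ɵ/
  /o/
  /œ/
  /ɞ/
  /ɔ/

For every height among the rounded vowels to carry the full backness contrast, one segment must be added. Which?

/u/

high: front /y/, central /ʉ/, back —.
high-mid: front /ø/, central /ɵ/, back /o/.
low-mid: front /œ/, central /ɞ/, back /ɔ/.
The high row has no back member, so the gap is the high back rounded vowel /u/.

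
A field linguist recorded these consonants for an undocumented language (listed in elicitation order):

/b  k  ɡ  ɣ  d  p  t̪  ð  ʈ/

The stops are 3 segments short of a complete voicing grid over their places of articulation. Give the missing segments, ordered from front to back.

/d̪/, /t/, /ɖ/

place of articulation  voiceless  voiced  
bilabial          p         b       
dental            t̪        —       
alveolar          —         d       
retroflex         ʈ         —       
velar             k         ɡ       
Gaps, from front to back: dental lacks voiced (/d̪/); alveolar lacks voiceless (/t/); retroflex lacks voiced (/ɖ/).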